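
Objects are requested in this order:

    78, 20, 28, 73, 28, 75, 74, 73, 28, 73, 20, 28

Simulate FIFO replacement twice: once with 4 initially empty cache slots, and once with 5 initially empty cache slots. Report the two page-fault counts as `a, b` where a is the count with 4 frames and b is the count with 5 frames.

8, 6

4 frames: F F F F . F F . . . F F → 8 faults.
5 frames: F F F F . F F . . . . . → 6 faults.
6 < 8: adding a frame reduced faults, as is typical.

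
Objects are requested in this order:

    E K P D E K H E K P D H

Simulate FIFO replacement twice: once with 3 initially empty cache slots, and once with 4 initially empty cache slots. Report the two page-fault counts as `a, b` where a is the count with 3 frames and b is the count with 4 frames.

3 frames: F F F F F F F . . F F . → 9 faults.
4 frames: F F F F . . F F F F F F → 10 faults.
10 > 9: adding a frame increased faults — Belady's anomaly.

9, 10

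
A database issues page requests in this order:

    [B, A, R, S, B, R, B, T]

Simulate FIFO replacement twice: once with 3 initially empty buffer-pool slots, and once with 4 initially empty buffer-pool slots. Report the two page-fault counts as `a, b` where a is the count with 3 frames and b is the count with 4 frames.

3 frames: F F F F F . . F → 6 faults.
4 frames: F F F F . . . F → 5 faults.
5 < 6: adding a frame reduced faults, as is typical.

6, 5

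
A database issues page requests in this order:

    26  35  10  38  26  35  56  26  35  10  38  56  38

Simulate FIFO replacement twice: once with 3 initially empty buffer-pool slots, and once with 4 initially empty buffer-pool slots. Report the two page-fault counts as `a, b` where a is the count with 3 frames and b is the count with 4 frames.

9, 10

3 frames: F F F F F F F . . F F . . → 9 faults.
4 frames: F F F F . . F F F F F F . → 10 faults.
10 > 9: adding a frame increased faults — Belady's anomaly.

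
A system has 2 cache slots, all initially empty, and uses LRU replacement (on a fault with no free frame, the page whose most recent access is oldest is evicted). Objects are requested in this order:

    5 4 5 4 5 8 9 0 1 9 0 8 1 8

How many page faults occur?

5: fault, frames {5}
4: fault, frames {5,4}
5: hit
4: hit
5: hit
8: fault, evict 4, frames {5,8}
9: fault, evict 5, frames {8,9}
0: fault, evict 8, frames {9,0}
1: fault, evict 9, frames {0,1}
9: fault, evict 0, frames {1,9}
0: fault, evict 1, frames {9,0}
8: fault, evict 9, frames {0,8}
1: fault, evict 0, frames {8,1}
8: hit
Page faults: 10.

10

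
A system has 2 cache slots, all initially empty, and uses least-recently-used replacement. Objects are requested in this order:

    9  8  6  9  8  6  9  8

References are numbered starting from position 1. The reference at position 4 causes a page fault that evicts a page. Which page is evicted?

8

pos 1: 9 -> miss, frames (9)
pos 2: 8 -> miss, frames (9 8)
pos 3: 6 -> miss, evict 9, frames (8 6)
pos 4: 9 -> miss, evict 8, frames (6 9)
At position 4, page 8 is evicted.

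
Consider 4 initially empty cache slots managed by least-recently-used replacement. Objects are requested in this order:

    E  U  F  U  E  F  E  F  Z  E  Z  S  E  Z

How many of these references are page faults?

E: fault, frames [E]
U: fault, frames [E, U]
F: fault, frames [E, U, F]
U: hit
E: hit
F: hit
E: hit
F: hit
Z: fault, frames [U, E, F, Z]
E: hit
Z: hit
S: fault, evict U, frames [F, E, Z, S]
E: hit
Z: hit
Page faults: 5.

5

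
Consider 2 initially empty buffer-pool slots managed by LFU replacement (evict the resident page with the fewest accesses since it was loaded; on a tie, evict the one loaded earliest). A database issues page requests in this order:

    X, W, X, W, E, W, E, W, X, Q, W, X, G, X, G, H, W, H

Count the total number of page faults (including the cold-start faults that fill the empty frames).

X → miss, frames {X}
W → miss, frames {X,W}
X → hit
W → hit
E → miss, evict X, frames {W,E}
W → hit
E → hit
W → hit
X → miss, evict E, frames {W,X}
Q → miss, evict X, frames {W,Q}
W → hit
X → miss, evict Q, frames {W,X}
G → miss, evict X, frames {W,G}
X → miss, evict G, frames {W,X}
G → miss, evict X, frames {W,G}
H → miss, evict G, frames {W,H}
W → hit
H → hit
Page faults: 10.

10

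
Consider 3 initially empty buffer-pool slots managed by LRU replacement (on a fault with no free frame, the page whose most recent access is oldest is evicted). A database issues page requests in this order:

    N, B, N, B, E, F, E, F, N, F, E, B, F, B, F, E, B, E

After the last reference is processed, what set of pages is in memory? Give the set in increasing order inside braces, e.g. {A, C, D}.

{B, E, F}

N → fault, frames (N)
B → fault, frames (N B)
N → hit
B → hit
E → fault, frames (N B E)
F → fault, evict N, frames (B E F)
E → hit
F → hit
N → fault, evict B, frames (E F N)
F → hit
E → hit
B → fault, evict N, frames (F E B)
F → hit
B → hit
F → hit
E → hit
B → hit
E → hit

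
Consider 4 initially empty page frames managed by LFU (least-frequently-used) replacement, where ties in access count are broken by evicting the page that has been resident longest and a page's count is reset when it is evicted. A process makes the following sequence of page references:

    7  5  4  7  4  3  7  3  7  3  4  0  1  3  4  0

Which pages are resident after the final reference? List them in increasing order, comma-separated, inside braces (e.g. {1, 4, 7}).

7: fault, frames [7]
5: fault, frames [7, 5]
4: fault, frames [7, 5, 4]
7: hit
4: hit
3: fault, frames [7, 5, 4, 3]
7: hit
3: hit
7: hit
3: hit
4: hit
0: fault, evict 5, frames [7, 4, 3, 0]
1: fault, evict 0, frames [7, 4, 3, 1]
3: hit
4: hit
0: fault, evict 1, frames [7, 4, 3, 0]

{0, 3, 4, 7}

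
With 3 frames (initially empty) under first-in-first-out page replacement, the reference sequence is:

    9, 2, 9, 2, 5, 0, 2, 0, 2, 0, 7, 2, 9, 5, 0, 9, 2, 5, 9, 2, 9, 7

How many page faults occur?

12

9 -> fault, frames [9]
2 -> fault, frames [9, 2]
9 -> hit
2 -> hit
5 -> fault, frames [9, 2, 5]
0 -> fault, evict 9, frames [2, 5, 0]
2 -> hit
0 -> hit
2 -> hit
0 -> hit
7 -> fault, evict 2, frames [5, 0, 7]
2 -> fault, evict 5, frames [0, 7, 2]
9 -> fault, evict 0, frames [7, 2, 9]
5 -> fault, evict 7, frames [2, 9, 5]
0 -> fault, evict 2, frames [9, 5, 0]
9 -> hit
2 -> fault, evict 9, frames [5, 0, 2]
5 -> hit
9 -> fault, evict 5, frames [0, 2, 9]
2 -> hit
9 -> hit
7 -> fault, evict 0, frames [2, 9, 7]
Page faults: 12.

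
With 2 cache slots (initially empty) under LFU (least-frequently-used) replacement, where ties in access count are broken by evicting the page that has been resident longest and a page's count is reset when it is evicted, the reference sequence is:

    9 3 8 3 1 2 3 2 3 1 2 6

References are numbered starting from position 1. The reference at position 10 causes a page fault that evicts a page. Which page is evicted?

pos 1: 9 -> fault, frames {9}
pos 2: 3 -> fault, frames {9,3}
pos 3: 8 -> fault, evict 9, frames {3,8}
pos 4: 3 -> hit
pos 5: 1 -> fault, evict 8, frames {3,1}
pos 6: 2 -> fault, evict 1, frames {3,2}
pos 7: 3 -> hit
pos 8: 2 -> hit
pos 9: 3 -> hit
pos 10: 1 -> fault, evict 2, frames {3,1}
At position 10, page 2 is evicted.

2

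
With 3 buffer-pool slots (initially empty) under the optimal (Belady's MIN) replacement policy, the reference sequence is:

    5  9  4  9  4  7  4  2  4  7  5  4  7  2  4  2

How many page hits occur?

9

5 → fault, frames {5}
9 → fault, frames {5,9}
4 → fault, frames {5,9,4}
9 → hit
4 → hit
7 → fault, evict 9, frames {5,4,7}
4 → hit
2 → fault, evict 5, frames {4,7,2}
4 → hit
7 → hit
5 → fault, evict 2, frames {4,7,5}
4 → hit
7 → hit
2 → fault, evict 5, frames {4,7,2}
4 → hit
2 → hit
Hits: 9.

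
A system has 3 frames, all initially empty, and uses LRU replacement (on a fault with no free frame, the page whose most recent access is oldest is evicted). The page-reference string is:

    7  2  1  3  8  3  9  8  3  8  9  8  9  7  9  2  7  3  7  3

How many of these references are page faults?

9

7 → miss, frames {7}
2 → miss, frames {7,2}
1 → miss, frames {7,2,1}
3 → miss, evict 7, frames {2,1,3}
8 → miss, evict 2, frames {1,3,8}
3 → hit
9 → miss, evict 1, frames {8,3,9}
8 → hit
3 → hit
8 → hit
9 → hit
8 → hit
9 → hit
7 → miss, evict 3, frames {8,9,7}
9 → hit
2 → miss, evict 8, frames {7,9,2}
7 → hit
3 → miss, evict 9, frames {2,7,3}
7 → hit
3 → hit
Page faults: 9.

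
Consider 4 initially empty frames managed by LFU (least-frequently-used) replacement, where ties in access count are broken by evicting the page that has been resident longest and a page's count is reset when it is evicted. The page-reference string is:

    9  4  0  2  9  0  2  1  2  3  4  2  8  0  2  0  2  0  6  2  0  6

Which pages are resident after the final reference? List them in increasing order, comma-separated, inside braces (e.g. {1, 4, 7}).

9 -> miss, frames {9}
4 -> miss, frames {9,4}
0 -> miss, frames {9,4,0}
2 -> miss, frames {9,4,0,2}
9 -> hit
0 -> hit
2 -> hit
1 -> miss, evict 4, frames {9,0,2,1}
2 -> hit
3 -> miss, evict 1, frames {9,0,2,3}
4 -> miss, evict 3, frames {9,0,2,4}
2 -> hit
8 -> miss, evict 4, frames {9,0,2,8}
0 -> hit
2 -> hit
0 -> hit
2 -> hit
0 -> hit
6 -> miss, evict 8, frames {9,0,2,6}
2 -> hit
0 -> hit
6 -> hit

{0, 2, 6, 9}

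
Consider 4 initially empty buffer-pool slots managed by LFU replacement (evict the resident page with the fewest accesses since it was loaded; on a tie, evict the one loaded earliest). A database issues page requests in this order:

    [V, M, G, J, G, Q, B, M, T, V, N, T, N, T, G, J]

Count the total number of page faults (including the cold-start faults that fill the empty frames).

V → fault, frames [V]
M → fault, frames [V, M]
G → fault, frames [V, M, G]
J → fault, frames [V, M, G, J]
G → hit
Q → fault, evict V, frames [M, G, J, Q]
B → fault, evict M, frames [G, J, Q, B]
M → fault, evict J, frames [G, Q, B, M]
T → fault, evict Q, frames [G, B, M, T]
V → fault, evict B, frames [G, M, T, V]
N → fault, evict M, frames [G, T, V, N]
T → hit
N → hit
T → hit
G → hit
J → fault, evict V, frames [G, T, N, J]
Page faults: 11.

11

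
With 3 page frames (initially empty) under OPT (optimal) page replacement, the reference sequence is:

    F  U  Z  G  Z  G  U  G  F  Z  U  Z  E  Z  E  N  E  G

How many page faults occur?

8

F: fault, frames {F}
U: fault, frames {F,U}
Z: fault, frames {F,U,Z}
G: fault, evict F, frames {U,Z,G}
Z: hit
G: hit
U: hit
G: hit
F: fault, evict G, frames {U,Z,F}
Z: hit
U: hit
Z: hit
E: fault, evict F, frames {U,Z,E}
Z: hit
E: hit
N: fault, evict Z, frames {U,E,N}
E: hit
G: fault, evict N, frames {U,E,G}
Page faults: 8.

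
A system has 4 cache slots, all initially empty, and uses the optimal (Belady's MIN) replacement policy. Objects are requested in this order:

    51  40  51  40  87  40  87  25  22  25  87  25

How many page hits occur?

51 -> fault, frames [51]
40 -> fault, frames [51, 40]
51 -> hit
40 -> hit
87 -> fault, frames [51, 40, 87]
40 -> hit
87 -> hit
25 -> fault, frames [51, 40, 87, 25]
22 -> fault, evict 40, frames [51, 87, 25, 22]
25 -> hit
87 -> hit
25 -> hit
Hits: 7.

7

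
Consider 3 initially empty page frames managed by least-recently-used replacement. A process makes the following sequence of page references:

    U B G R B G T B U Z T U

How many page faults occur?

U -> miss, frames {U}
B -> miss, frames {U,B}
G -> miss, frames {U,B,G}
R -> miss, evict U, frames {B,G,R}
B -> hit
G -> hit
T -> miss, evict R, frames {B,G,T}
B -> hit
U -> miss, evict G, frames {T,B,U}
Z -> miss, evict T, frames {B,U,Z}
T -> miss, evict B, frames {U,Z,T}
U -> hit
Page faults: 8.

8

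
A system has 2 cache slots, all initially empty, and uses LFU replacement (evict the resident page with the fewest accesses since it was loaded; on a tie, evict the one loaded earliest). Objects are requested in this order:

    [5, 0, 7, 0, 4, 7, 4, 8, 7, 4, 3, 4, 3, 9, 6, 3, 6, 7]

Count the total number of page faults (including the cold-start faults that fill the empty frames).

17

5 -> miss, frames (5)
0 -> miss, frames (5 0)
7 -> miss, evict 5, frames (0 7)
0 -> hit
4 -> miss, evict 7, frames (0 4)
7 -> miss, evict 4, frames (0 7)
4 -> miss, evict 7, frames (0 4)
8 -> miss, evict 4, frames (0 8)
7 -> miss, evict 8, frames (0 7)
4 -> miss, evict 7, frames (0 4)
3 -> miss, evict 4, frames (0 3)
4 -> miss, evict 3, frames (0 4)
3 -> miss, evict 4, frames (0 3)
9 -> miss, evict 3, frames (0 9)
6 -> miss, evict 9, frames (0 6)
3 -> miss, evict 6, frames (0 3)
6 -> miss, evict 3, frames (0 6)
7 -> miss, evict 6, frames (0 7)
Page faults: 17.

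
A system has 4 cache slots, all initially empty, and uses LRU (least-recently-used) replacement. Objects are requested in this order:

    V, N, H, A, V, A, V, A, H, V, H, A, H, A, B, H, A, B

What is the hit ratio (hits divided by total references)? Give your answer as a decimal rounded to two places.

0.72

V -> miss, frames [V]
N -> miss, frames [V, N]
H -> miss, frames [V, N, H]
A -> miss, frames [V, N, H, A]
V -> hit
A -> hit
V -> hit
A -> hit
H -> hit
V -> hit
H -> hit
A -> hit
H -> hit
A -> hit
B -> miss, evict N, frames [V, H, A, B]
H -> hit
A -> hit
B -> hit
Hits: 13 of 18 references → 13/18 = 0.7222.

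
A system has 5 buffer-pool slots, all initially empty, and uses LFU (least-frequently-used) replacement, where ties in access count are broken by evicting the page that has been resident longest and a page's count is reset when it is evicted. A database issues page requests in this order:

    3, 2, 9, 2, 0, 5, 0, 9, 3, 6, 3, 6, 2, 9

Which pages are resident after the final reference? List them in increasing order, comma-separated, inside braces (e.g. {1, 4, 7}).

{0, 2, 3, 6, 9}

3 -> miss, frames {3}
2 -> miss, frames {3,2}
9 -> miss, frames {3,2,9}
2 -> hit
0 -> miss, frames {3,2,9,0}
5 -> miss, frames {3,2,9,0,5}
0 -> hit
9 -> hit
3 -> hit
6 -> miss, evict 5, frames {3,2,9,0,6}
3 -> hit
6 -> hit
2 -> hit
9 -> hit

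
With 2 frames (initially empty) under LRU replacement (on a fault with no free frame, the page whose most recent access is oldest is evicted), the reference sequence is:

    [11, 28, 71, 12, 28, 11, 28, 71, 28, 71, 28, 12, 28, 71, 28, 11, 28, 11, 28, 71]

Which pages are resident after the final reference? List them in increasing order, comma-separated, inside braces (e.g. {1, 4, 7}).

11 → fault, frames [11]
28 → fault, frames [11, 28]
71 → fault, evict 11, frames [28, 71]
12 → fault, evict 28, frames [71, 12]
28 → fault, evict 71, frames [12, 28]
11 → fault, evict 12, frames [28, 11]
28 → hit
71 → fault, evict 11, frames [28, 71]
28 → hit
71 → hit
28 → hit
12 → fault, evict 71, frames [28, 12]
28 → hit
71 → fault, evict 12, frames [28, 71]
28 → hit
11 → fault, evict 71, frames [28, 11]
28 → hit
11 → hit
28 → hit
71 → fault, evict 11, frames [28, 71]

{28, 71}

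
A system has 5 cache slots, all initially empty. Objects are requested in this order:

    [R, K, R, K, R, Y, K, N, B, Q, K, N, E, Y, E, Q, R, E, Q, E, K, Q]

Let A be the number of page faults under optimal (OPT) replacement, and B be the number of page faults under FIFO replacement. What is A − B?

Under OPT: F F . . . F . F F F . . F . . . . . . . . . → 7 faults.
Under FIFO: F F . . . F . F F F . . F . . . F . . . F . → 9 faults.
A − B = 7 − 9 = -2.

-2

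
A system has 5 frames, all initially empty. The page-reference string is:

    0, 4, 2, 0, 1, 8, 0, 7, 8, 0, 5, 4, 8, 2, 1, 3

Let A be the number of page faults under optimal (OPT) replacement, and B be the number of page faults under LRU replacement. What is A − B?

-2

Under OPT: F F F . F F . F . . F . . . F F → 9 faults.
Under LRU: F F F . F F . F . . F F . F F F → 11 faults.
A − B = 9 − 11 = -2.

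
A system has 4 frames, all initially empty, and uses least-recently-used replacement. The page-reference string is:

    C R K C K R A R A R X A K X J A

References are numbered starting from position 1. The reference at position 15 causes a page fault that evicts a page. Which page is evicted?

pos 1: C -> fault, frames {C}
pos 2: R -> fault, frames {C,R}
pos 3: K -> fault, frames {C,R,K}
pos 4: C -> hit
pos 5: K -> hit
pos 6: R -> hit
pos 7: A -> fault, frames {C,K,R,A}
pos 8: R -> hit
pos 9: A -> hit
pos 10: R -> hit
pos 11: X -> fault, evict C, frames {K,A,R,X}
pos 12: A -> hit
pos 13: K -> hit
pos 14: X -> hit
pos 15: J -> fault, evict R, frames {A,K,X,J}
At position 15, page R is evicted.

R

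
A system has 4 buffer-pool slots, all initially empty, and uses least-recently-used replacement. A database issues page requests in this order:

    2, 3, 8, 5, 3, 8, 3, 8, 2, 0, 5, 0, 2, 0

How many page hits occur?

2: miss, frames {2}
3: miss, frames {2,3}
8: miss, frames {2,3,8}
5: miss, frames {2,3,8,5}
3: hit
8: hit
3: hit
8: hit
2: hit
0: miss, evict 5, frames {3,8,2,0}
5: miss, evict 3, frames {8,2,0,5}
0: hit
2: hit
0: hit
Hits: 8.

8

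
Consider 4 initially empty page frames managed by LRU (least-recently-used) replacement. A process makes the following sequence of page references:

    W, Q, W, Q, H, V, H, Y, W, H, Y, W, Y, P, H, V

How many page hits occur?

W: miss, frames (W)
Q: miss, frames (W Q)
W: hit
Q: hit
H: miss, frames (W Q H)
V: miss, frames (W Q H V)
H: hit
Y: miss, evict W, frames (Q V H Y)
W: miss, evict Q, frames (V H Y W)
H: hit
Y: hit
W: hit
Y: hit
P: miss, evict V, frames (H W Y P)
H: hit
V: miss, evict W, frames (Y P H V)
Hits: 8.

8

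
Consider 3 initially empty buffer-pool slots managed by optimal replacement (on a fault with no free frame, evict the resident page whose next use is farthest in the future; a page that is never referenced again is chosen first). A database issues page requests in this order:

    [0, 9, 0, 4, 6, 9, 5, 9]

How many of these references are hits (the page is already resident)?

0 → fault, frames [0]
9 → fault, frames [0, 9]
0 → hit
4 → fault, frames [0, 9, 4]
6 → fault, evict 4, frames [0, 9, 6]
9 → hit
5 → fault, evict 6, frames [0, 9, 5]
9 → hit
Hits: 3.

3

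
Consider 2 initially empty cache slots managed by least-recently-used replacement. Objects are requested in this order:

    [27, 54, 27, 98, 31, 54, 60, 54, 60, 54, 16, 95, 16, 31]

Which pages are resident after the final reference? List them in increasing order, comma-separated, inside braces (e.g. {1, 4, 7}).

27 -> miss, frames [27]
54 -> miss, frames [27, 54]
27 -> hit
98 -> miss, evict 54, frames [27, 98]
31 -> miss, evict 27, frames [98, 31]
54 -> miss, evict 98, frames [31, 54]
60 -> miss, evict 31, frames [54, 60]
54 -> hit
60 -> hit
54 -> hit
16 -> miss, evict 60, frames [54, 16]
95 -> miss, evict 54, frames [16, 95]
16 -> hit
31 -> miss, evict 95, frames [16, 31]

{16, 31}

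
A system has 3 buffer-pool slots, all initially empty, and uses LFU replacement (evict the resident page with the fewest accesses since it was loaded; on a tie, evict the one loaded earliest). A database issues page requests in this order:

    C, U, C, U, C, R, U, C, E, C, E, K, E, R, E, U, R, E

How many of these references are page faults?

C: fault, frames {C}
U: fault, frames {C,U}
C: hit
U: hit
C: hit
R: fault, frames {C,U,R}
U: hit
C: hit
E: fault, evict R, frames {C,U,E}
C: hit
E: hit
K: fault, evict E, frames {C,U,K}
E: fault, evict K, frames {C,U,E}
R: fault, evict E, frames {C,U,R}
E: fault, evict R, frames {C,U,E}
U: hit
R: fault, evict E, frames {C,U,R}
E: fault, evict R, frames {C,U,E}
Page faults: 10.

10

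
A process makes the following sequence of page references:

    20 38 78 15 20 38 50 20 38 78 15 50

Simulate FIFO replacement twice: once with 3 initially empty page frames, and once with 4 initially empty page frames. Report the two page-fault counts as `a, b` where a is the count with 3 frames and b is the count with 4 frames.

9, 10

3 frames: F F F F F F F . . F F . → 9 faults.
4 frames: F F F F . . F F F F F F → 10 faults.
10 > 9: adding a frame increased faults — Belady's anomaly.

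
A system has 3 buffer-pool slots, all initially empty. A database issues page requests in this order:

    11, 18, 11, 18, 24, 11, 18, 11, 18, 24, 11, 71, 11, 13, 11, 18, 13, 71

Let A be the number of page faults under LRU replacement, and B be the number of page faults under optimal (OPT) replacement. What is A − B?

Under LRU: F F . . F . . . . . . F . F . F . F → 7 faults.
Under OPT: F F . . F . . . . . . F . F . . . F → 6 faults.
A − B = 7 − 6 = 1.

1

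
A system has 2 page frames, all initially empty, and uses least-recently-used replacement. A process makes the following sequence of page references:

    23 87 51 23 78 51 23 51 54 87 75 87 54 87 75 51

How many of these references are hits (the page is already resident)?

23: fault, frames [23]
87: fault, frames [23, 87]
51: fault, evict 23, frames [87, 51]
23: fault, evict 87, frames [51, 23]
78: fault, evict 51, frames [23, 78]
51: fault, evict 23, frames [78, 51]
23: fault, evict 78, frames [51, 23]
51: hit
54: fault, evict 23, frames [51, 54]
87: fault, evict 51, frames [54, 87]
75: fault, evict 54, frames [87, 75]
87: hit
54: fault, evict 75, frames [87, 54]
87: hit
75: fault, evict 54, frames [87, 75]
51: fault, evict 87, frames [75, 51]
Hits: 3.

3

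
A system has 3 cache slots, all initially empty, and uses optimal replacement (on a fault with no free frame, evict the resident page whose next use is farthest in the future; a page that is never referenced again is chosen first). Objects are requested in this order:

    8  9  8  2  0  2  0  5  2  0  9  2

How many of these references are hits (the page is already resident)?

8 → miss, frames [8]
9 → miss, frames [8, 9]
8 → hit
2 → miss, frames [8, 9, 2]
0 → miss, evict 8, frames [9, 2, 0]
2 → hit
0 → hit
5 → miss, evict 9, frames [2, 0, 5]
2 → hit
0 → hit
9 → miss, evict 5, frames [2, 0, 9]
2 → hit
Hits: 6.

6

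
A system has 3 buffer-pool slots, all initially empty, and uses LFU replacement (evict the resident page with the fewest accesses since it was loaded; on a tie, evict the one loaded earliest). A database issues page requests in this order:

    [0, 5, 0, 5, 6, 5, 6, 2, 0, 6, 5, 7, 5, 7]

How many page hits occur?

8

0 -> miss, frames [0]
5 -> miss, frames [0, 5]
0 -> hit
5 -> hit
6 -> miss, frames [0, 5, 6]
5 -> hit
6 -> hit
2 -> miss, evict 0, frames [5, 6, 2]
0 -> miss, evict 2, frames [5, 6, 0]
6 -> hit
5 -> hit
7 -> miss, evict 0, frames [5, 6, 7]
5 -> hit
7 -> hit
Hits: 8.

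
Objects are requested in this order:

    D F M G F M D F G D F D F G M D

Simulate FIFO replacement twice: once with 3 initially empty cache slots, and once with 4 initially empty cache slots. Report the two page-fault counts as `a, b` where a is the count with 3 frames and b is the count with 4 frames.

7, 4

3 frames: F F F F . . F F . . . . . . F . → 7 faults.
4 frames: F F F F . . . . . . . . . . . . → 4 faults.
4 < 7: adding a frame reduced faults, as is typical.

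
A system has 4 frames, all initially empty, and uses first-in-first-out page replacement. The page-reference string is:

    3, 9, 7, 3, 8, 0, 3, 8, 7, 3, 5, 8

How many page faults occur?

3 → fault, frames (3)
9 → fault, frames (3 9)
7 → fault, frames (3 9 7)
3 → hit
8 → fault, frames (3 9 7 8)
0 → fault, evict 3, frames (9 7 8 0)
3 → fault, evict 9, frames (7 8 0 3)
8 → hit
7 → hit
3 → hit
5 → fault, evict 7, frames (8 0 3 5)
8 → hit
Page faults: 7.

7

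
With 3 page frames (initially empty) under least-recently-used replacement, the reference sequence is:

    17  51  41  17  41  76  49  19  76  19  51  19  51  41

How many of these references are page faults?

8

17 -> fault, frames [17]
51 -> fault, frames [17, 51]
41 -> fault, frames [17, 51, 41]
17 -> hit
41 -> hit
76 -> fault, evict 51, frames [17, 41, 76]
49 -> fault, evict 17, frames [41, 76, 49]
19 -> fault, evict 41, frames [76, 49, 19]
76 -> hit
19 -> hit
51 -> fault, evict 49, frames [76, 19, 51]
19 -> hit
51 -> hit
41 -> fault, evict 76, frames [19, 51, 41]
Page faults: 8.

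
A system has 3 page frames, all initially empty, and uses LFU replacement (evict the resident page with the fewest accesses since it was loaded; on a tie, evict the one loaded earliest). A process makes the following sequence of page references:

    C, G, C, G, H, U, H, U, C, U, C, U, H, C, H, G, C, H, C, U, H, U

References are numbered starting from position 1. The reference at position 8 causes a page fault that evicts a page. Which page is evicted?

pos 1: C -> miss, frames (C)
pos 2: G -> miss, frames (C G)
pos 3: C -> hit
pos 4: G -> hit
pos 5: H -> miss, frames (C G H)
pos 6: U -> miss, evict H, frames (C G U)
pos 7: H -> miss, evict U, frames (C G H)
pos 8: U -> miss, evict H, frames (C G U)
At position 8, page H is evicted.

H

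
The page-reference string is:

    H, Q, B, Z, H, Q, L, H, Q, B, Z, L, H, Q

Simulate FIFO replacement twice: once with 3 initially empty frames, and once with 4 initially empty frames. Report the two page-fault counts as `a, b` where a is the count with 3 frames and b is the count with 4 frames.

11, 12

3 frames: F F F F F F F . . F F . F F → 11 faults.
4 frames: F F F F . . F F F F F F F F → 12 faults.
12 > 11: adding a frame increased faults — Belady's anomaly.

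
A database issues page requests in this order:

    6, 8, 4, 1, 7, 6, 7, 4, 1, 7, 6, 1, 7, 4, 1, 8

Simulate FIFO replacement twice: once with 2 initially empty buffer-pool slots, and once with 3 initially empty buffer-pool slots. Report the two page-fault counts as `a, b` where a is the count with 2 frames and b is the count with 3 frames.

15, 13

2 frames: F F F F F F . F F F F F F F F F → 15 faults.
3 frames: F F F F F F . F F F F . . F F F → 13 faults.
13 < 15: adding a frame reduced faults, as is typical.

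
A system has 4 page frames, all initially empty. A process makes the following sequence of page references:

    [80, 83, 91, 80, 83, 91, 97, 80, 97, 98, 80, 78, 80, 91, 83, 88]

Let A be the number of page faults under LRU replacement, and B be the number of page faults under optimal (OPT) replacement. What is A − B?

Under LRU: F F F . . . F . . F . F . F F F → 9 faults.
Under OPT: F F F . . . F . . F . F . . . F → 7 faults.
A − B = 9 − 7 = 2.

2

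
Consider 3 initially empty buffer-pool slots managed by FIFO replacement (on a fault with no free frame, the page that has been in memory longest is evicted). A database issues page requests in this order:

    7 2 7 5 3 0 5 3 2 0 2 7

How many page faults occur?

7

7 → miss, frames {7}
2 → miss, frames {7,2}
7 → hit
5 → miss, frames {7,2,5}
3 → miss, evict 7, frames {2,5,3}
0 → miss, evict 2, frames {5,3,0}
5 → hit
3 → hit
2 → miss, evict 5, frames {3,0,2}
0 → hit
2 → hit
7 → miss, evict 3, frames {0,2,7}
Page faults: 7.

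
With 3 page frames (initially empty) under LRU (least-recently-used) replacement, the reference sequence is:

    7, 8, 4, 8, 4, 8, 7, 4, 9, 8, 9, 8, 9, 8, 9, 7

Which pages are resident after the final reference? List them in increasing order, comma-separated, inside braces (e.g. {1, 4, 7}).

7: fault, frames [7]
8: fault, frames [7, 8]
4: fault, frames [7, 8, 4]
8: hit
4: hit
8: hit
7: hit
4: hit
9: fault, evict 8, frames [7, 4, 9]
8: fault, evict 7, frames [4, 9, 8]
9: hit
8: hit
9: hit
8: hit
9: hit
7: fault, evict 4, frames [8, 9, 7]

{7, 8, 9}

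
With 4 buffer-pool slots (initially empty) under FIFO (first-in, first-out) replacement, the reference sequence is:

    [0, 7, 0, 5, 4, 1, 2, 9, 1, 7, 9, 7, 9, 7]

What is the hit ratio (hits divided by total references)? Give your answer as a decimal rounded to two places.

0: miss, frames {0}
7: miss, frames {0,7}
0: hit
5: miss, frames {0,7,5}
4: miss, frames {0,7,5,4}
1: miss, evict 0, frames {7,5,4,1}
2: miss, evict 7, frames {5,4,1,2}
9: miss, evict 5, frames {4,1,2,9}
1: hit
7: miss, evict 4, frames {1,2,9,7}
9: hit
7: hit
9: hit
7: hit
Hits: 6 of 14 references → 6/14 = 0.4286.

0.43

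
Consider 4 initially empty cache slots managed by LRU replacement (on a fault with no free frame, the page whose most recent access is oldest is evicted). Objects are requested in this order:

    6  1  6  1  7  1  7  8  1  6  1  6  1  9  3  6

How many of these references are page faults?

6 → miss, frames (6)
1 → miss, frames (6 1)
6 → hit
1 → hit
7 → miss, frames (6 1 7)
1 → hit
7 → hit
8 → miss, frames (6 1 7 8)
1 → hit
6 → hit
1 → hit
6 → hit
1 → hit
9 → miss, evict 7, frames (8 6 1 9)
3 → miss, evict 8, frames (6 1 9 3)
6 → hit
Page faults: 6.

6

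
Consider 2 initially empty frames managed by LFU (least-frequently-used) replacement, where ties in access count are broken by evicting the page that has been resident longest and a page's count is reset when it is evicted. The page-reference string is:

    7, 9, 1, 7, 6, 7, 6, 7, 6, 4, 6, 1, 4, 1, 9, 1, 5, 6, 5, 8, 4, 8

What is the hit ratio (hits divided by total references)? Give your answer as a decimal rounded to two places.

0.32

7 -> miss, frames (7)
9 -> miss, frames (7 9)
1 -> miss, evict 7, frames (9 1)
7 -> miss, evict 9, frames (1 7)
6 -> miss, evict 1, frames (7 6)
7 -> hit
6 -> hit
7 -> hit
6 -> hit
4 -> miss, evict 7, frames (6 4)
6 -> hit
1 -> miss, evict 4, frames (6 1)
4 -> miss, evict 1, frames (6 4)
1 -> miss, evict 4, frames (6 1)
9 -> miss, evict 1, frames (6 9)
1 -> miss, evict 9, frames (6 1)
5 -> miss, evict 1, frames (6 5)
6 -> hit
5 -> hit
8 -> miss, evict 5, frames (6 8)
4 -> miss, evict 8, frames (6 4)
8 -> miss, evict 4, frames (6 8)
Hits: 7 of 22 references → 7/22 = 0.3182.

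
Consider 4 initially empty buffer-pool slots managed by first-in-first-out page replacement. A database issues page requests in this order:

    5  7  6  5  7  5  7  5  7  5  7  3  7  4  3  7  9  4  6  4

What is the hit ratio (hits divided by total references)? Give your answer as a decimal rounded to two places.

5 -> miss, frames (5)
7 -> miss, frames (5 7)
6 -> miss, frames (5 7 6)
5 -> hit
7 -> hit
5 -> hit
7 -> hit
5 -> hit
7 -> hit
5 -> hit
7 -> hit
3 -> miss, frames (5 7 6 3)
7 -> hit
4 -> miss, evict 5, frames (7 6 3 4)
3 -> hit
7 -> hit
9 -> miss, evict 7, frames (6 3 4 9)
4 -> hit
6 -> hit
4 -> hit
Hits: 14 of 20 references → 14/20 = 0.7000.

0.70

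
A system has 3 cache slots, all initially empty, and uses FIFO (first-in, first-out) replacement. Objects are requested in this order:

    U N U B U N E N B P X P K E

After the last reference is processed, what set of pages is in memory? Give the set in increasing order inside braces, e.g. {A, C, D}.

{E, K, X}

U: miss, frames {U}
N: miss, frames {U,N}
U: hit
B: miss, frames {U,N,B}
U: hit
N: hit
E: miss, evict U, frames {N,B,E}
N: hit
B: hit
P: miss, evict N, frames {B,E,P}
X: miss, evict B, frames {E,P,X}
P: hit
K: miss, evict E, frames {P,X,K}
E: miss, evict P, frames {X,K,E}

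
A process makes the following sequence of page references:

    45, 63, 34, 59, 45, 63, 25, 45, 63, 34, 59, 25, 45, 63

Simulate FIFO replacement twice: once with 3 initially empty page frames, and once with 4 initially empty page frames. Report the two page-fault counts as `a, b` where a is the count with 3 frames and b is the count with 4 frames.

3 frames: F F F F F F F . . F F . F F → 11 faults.
4 frames: F F F F . . F F F F F F F F → 12 faults.
12 > 11: adding a frame increased faults — Belady's anomaly.

11, 12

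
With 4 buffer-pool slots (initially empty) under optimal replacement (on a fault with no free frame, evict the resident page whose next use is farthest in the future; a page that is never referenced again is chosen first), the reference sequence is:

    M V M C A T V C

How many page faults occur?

M → fault, frames {M}
V → fault, frames {M,V}
M → hit
C → fault, frames {M,V,C}
A → fault, frames {M,V,C,A}
T → fault, evict A, frames {M,V,C,T}
V → hit
C → hit
Page faults: 5.

5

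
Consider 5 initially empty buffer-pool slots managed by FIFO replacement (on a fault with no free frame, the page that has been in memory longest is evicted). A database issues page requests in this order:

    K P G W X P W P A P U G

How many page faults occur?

K: miss, frames (K)
P: miss, frames (K P)
G: miss, frames (K P G)
W: miss, frames (K P G W)
X: miss, frames (K P G W X)
P: hit
W: hit
P: hit
A: miss, evict K, frames (P G W X A)
P: hit
U: miss, evict P, frames (G W X A U)
G: hit
Page faults: 7.

7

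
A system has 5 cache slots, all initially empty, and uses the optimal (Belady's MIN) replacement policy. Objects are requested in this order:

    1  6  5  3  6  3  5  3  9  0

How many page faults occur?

1: fault, frames (1)
6: fault, frames (1 6)
5: fault, frames (1 6 5)
3: fault, frames (1 6 5 3)
6: hit
3: hit
5: hit
3: hit
9: fault, frames (1 6 5 3 9)
0: fault, evict 9, frames (1 6 5 3 0)
Page faults: 6.

6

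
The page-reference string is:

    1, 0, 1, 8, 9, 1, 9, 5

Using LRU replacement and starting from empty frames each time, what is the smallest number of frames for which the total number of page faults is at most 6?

2

f=1: 8 faults
f=2: 6 faults
f=3: 5 faults
f=4: 5 faults
f=5: 5 faults
Smallest f with faults ≤ 6 is 2.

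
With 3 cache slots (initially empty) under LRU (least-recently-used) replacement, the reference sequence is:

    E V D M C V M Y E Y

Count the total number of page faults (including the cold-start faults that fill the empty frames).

8

E: fault, frames [E]
V: fault, frames [E, V]
D: fault, frames [E, V, D]
M: fault, evict E, frames [V, D, M]
C: fault, evict V, frames [D, M, C]
V: fault, evict D, frames [M, C, V]
M: hit
Y: fault, evict C, frames [V, M, Y]
E: fault, evict V, frames [M, Y, E]
Y: hit
Page faults: 8.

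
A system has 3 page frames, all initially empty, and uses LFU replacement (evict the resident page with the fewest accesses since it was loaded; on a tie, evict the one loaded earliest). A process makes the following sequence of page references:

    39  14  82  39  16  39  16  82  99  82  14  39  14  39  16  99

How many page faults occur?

39 → fault, frames [39]
14 → fault, frames [39, 14]
82 → fault, frames [39, 14, 82]
39 → hit
16 → fault, evict 14, frames [39, 82, 16]
39 → hit
16 → hit
82 → hit
99 → fault, evict 82, frames [39, 16, 99]
82 → fault, evict 99, frames [39, 16, 82]
14 → fault, evict 82, frames [39, 16, 14]
39 → hit
14 → hit
39 → hit
16 → hit
99 → fault, evict 14, frames [39, 16, 99]
Page faults: 8.

8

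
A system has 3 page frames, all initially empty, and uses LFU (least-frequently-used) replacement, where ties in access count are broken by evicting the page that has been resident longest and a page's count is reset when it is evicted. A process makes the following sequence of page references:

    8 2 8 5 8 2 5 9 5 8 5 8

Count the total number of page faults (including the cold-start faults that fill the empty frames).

8 → miss, frames (8)
2 → miss, frames (8 2)
8 → hit
5 → miss, frames (8 2 5)
8 → hit
2 → hit
5 → hit
9 → miss, evict 2, frames (8 5 9)
5 → hit
8 → hit
5 → hit
8 → hit
Page faults: 4.

4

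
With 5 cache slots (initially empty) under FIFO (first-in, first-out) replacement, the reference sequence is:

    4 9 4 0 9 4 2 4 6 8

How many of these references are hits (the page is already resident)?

4

4 -> miss, frames {4}
9 -> miss, frames {4,9}
4 -> hit
0 -> miss, frames {4,9,0}
9 -> hit
4 -> hit
2 -> miss, frames {4,9,0,2}
4 -> hit
6 -> miss, frames {4,9,0,2,6}
8 -> miss, evict 4, frames {9,0,2,6,8}
Hits: 4.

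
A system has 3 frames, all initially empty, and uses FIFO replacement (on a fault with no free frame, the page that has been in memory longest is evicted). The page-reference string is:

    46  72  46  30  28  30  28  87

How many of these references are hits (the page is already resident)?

46: fault, frames {46}
72: fault, frames {46,72}
46: hit
30: fault, frames {46,72,30}
28: fault, evict 46, frames {72,30,28}
30: hit
28: hit
87: fault, evict 72, frames {30,28,87}
Hits: 3.

3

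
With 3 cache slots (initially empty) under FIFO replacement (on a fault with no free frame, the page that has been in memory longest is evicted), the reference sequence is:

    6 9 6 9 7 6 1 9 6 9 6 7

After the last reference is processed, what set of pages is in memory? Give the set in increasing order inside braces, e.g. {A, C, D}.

{6, 7, 9}

6 → miss, frames (6)
9 → miss, frames (6 9)
6 → hit
9 → hit
7 → miss, frames (6 9 7)
6 → hit
1 → miss, evict 6, frames (9 7 1)
9 → hit
6 → miss, evict 9, frames (7 1 6)
9 → miss, evict 7, frames (1 6 9)
6 → hit
7 → miss, evict 1, frames (6 9 7)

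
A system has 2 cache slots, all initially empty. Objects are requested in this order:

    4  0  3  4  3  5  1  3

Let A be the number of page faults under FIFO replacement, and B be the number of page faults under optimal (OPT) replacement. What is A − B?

Under FIFO: F F F F . F F F → 7 faults.
Under OPT: F F F . . F F . → 5 faults.
A − B = 7 − 5 = 2.

2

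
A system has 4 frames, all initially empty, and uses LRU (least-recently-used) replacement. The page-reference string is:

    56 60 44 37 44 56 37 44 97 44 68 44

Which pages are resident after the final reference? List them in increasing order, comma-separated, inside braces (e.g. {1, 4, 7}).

56 → miss, frames [56]
60 → miss, frames [56, 60]
44 → miss, frames [56, 60, 44]
37 → miss, frames [56, 60, 44, 37]
44 → hit
56 → hit
37 → hit
44 → hit
97 → miss, evict 60, frames [56, 37, 44, 97]
44 → hit
68 → miss, evict 56, frames [37, 97, 44, 68]
44 → hit

{37, 44, 68, 97}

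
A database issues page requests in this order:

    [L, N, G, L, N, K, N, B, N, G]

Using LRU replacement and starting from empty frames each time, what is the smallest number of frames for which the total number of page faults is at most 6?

3

f=1: 10 faults
f=2: 8 faults
f=3: 6 faults
f=4: 6 faults
f=5: 5 faults
Smallest f with faults ≤ 6 is 3.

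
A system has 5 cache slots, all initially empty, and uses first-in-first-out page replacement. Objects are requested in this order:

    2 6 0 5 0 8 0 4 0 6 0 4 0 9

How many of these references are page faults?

2 -> miss, frames (2)
6 -> miss, frames (2 6)
0 -> miss, frames (2 6 0)
5 -> miss, frames (2 6 0 5)
0 -> hit
8 -> miss, frames (2 6 0 5 8)
0 -> hit
4 -> miss, evict 2, frames (6 0 5 8 4)
0 -> hit
6 -> hit
0 -> hit
4 -> hit
0 -> hit
9 -> miss, evict 6, frames (0 5 8 4 9)
Page faults: 7.

7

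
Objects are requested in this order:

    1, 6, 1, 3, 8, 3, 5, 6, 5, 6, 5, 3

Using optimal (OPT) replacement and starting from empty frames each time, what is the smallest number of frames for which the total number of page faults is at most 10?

2

f=1: 12 faults
f=2: 7 faults
f=3: 5 faults
f=4: 5 faults
f=5: 5 faults
Smallest f with faults ≤ 10 is 2.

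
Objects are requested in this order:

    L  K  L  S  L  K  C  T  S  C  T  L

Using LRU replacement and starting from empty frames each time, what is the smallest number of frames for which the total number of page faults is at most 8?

f=1: 12 faults
f=2: 10 faults
f=3: 7 faults
f=4: 7 faults
f=5: 5 faults
Smallest f with faults ≤ 8 is 3.

3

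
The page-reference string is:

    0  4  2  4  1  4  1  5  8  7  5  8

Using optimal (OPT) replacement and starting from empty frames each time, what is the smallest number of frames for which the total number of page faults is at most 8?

2

f=1: 12 faults
f=2: 8 faults
f=3: 7 faults
f=4: 7 faults
f=5: 7 faults
f=6: 7 faults
f=7: 7 faults
Smallest f with faults ≤ 8 is 2.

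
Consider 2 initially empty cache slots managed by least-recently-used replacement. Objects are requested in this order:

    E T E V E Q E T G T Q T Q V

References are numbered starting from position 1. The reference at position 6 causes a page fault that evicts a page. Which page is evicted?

V

pos 1: E → miss, frames (E)
pos 2: T → miss, frames (E T)
pos 3: E → hit
pos 4: V → miss, evict T, frames (E V)
pos 5: E → hit
pos 6: Q → miss, evict V, frames (E Q)
At position 6, page V is evicted.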